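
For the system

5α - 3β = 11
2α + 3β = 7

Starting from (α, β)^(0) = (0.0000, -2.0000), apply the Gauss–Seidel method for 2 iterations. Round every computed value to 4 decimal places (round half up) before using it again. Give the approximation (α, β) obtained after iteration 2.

(3.2000, 0.2000)

Iteration 1:
  α = (11 - (-3)·-2.0000) / (5) = 1.0000
  β = (7 - (2)·1.0000) / (3) = 1.6667
Iteration 2:
  α = (11 - (-3)·1.6667) / (5) = 3.2000
  β = (7 - (2)·3.2000) / (3) = 0.2000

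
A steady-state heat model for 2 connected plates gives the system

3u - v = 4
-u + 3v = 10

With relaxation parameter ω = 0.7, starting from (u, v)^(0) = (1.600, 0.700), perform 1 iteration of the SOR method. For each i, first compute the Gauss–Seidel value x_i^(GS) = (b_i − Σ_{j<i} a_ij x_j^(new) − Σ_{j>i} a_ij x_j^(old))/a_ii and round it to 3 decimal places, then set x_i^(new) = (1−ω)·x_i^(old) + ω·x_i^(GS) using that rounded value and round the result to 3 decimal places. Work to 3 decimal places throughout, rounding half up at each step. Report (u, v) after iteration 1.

Iteration 1:
  u: GS value = (4 - (-1)·0.700) / (3) = 1.567;  u ← (1−ω)·1.600 + ω·1.567 = 1.577
  v: GS value = (10 - (-1)·1.577) / (3) = 3.859;  v ← (1−ω)·0.700 + ω·3.859 = 2.911

(1.577, 2.911)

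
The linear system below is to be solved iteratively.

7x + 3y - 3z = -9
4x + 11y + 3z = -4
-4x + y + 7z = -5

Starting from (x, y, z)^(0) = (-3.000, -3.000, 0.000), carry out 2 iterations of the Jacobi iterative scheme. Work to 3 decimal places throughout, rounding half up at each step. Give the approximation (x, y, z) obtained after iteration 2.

Iteration 1:
  x = (-9 - (3)·-3.000 - (-3)·0.000) / (7) = 0.000
  y = (-4 - (4)·-3.000 - (3)·0.000) / (11) = 0.727
  z = (-5 - (-4)·-3.000 - (1)·-3.000) / (7) = -2.000
Iteration 2:
  x = (-9 - (3)·0.727 - (-3)·-2.000) / (7) = -2.454
  y = (-4 - (4)·0.000 - (3)·-2.000) / (11) = 0.182
  z = (-5 - (-4)·0.000 - (1)·0.727) / (7) = -0.818

(-2.454, 0.182, -0.818)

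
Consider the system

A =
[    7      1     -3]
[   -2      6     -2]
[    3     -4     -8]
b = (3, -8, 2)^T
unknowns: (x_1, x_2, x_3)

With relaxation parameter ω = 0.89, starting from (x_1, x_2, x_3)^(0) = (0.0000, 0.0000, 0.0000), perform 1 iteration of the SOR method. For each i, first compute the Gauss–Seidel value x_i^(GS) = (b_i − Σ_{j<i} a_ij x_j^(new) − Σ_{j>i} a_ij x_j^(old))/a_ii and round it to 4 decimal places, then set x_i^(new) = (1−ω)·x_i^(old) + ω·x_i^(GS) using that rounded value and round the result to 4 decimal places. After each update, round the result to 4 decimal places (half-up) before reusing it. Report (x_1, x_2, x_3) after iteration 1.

Iteration 1:
  x_1: GS value = (3 - (1)·0.0000 - (-3)·0.0000) / (7) = 0.4286;  x_1 ← (1−ω)·0.0000 + ω·0.4286 = 0.3815
  x_2: GS value = (-8 - (-2)·0.3815 - (-2)·0.0000) / (6) = -1.2062;  x_2 ← (1−ω)·0.0000 + ω·-1.2062 = -1.0735
  x_3: GS value = (2 - (3)·0.3815 - (-4)·-1.0735) / (-8) = 0.4298;  x_3 ← (1−ω)·0.0000 + ω·0.4298 = 0.3825

(0.3815, -1.0735, 0.3825)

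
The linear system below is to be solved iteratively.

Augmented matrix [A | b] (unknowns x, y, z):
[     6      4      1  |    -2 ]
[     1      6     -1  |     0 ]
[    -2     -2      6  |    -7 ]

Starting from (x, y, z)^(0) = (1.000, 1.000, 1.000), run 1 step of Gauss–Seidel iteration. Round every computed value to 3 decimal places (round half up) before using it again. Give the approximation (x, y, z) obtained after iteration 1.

Iteration 1:
  x = (-2 - (4)·1.000 - (1)·1.000) / (6) = -1.167
  y = (0 - (1)·-1.167 - (-1)·1.000) / (6) = 0.361
  z = (-7 - (-2)·-1.167 - (-2)·0.361) / (6) = -1.435

(-1.167, 0.361, -1.435)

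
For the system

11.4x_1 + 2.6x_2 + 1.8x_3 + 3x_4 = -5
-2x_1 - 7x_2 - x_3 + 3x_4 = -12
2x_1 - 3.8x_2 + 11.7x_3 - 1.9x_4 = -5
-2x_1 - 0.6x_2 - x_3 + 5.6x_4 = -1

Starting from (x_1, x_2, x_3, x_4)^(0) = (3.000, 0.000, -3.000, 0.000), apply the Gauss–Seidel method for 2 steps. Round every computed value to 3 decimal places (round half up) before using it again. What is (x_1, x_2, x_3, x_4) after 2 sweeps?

(-0.995, 2.008, 0.413, -0.245)

Iteration 1:
  x_1 = (-5 - (2.6)·0.000 - (1.8)·-3.000 - (3)·0.000) / (11.4) = 0.035
  x_2 = (-12 - (-2)·0.035 - (-1)·-3.000 - (3)·0.000) / (-7) = 2.133
  x_3 = (-5 - (2)·0.035 - (-3.8)·2.133 - (-1.9)·0.000) / (11.7) = 0.259
  x_4 = (-1 - (-2)·0.035 - (-0.6)·2.133 - (-1)·0.259) / (5.6) = 0.109
Iteration 2:
  x_1 = (-5 - (2.6)·2.133 - (1.8)·0.259 - (3)·0.109) / (11.4) = -0.995
  x_2 = (-12 - (-2)·-0.995 - (-1)·0.259 - (3)·0.109) / (-7) = 2.008
  x_3 = (-5 - (2)·-0.995 - (-3.8)·2.008 - (-1.9)·0.109) / (11.7) = 0.413
  x_4 = (-1 - (-2)·-0.995 - (-0.6)·2.008 - (-1)·0.413) / (5.6) = -0.245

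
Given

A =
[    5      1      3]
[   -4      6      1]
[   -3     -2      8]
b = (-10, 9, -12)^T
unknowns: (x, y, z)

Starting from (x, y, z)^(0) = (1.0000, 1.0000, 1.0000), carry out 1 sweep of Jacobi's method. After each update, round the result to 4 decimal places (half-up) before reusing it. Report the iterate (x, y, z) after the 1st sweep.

(-2.8000, 2.0000, -0.8750)

Iteration 1:
  x = (-10 - (1)·1.0000 - (3)·1.0000) / (5) = -2.8000
  y = (9 - (-4)·1.0000 - (1)·1.0000) / (6) = 2.0000
  z = (-12 - (-3)·1.0000 - (-2)·1.0000) / (8) = -0.8750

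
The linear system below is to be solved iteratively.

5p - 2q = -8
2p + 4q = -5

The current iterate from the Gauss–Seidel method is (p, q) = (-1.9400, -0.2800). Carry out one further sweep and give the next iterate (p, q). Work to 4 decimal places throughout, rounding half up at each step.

One sweep:
  p = (-8 - (-2)·-0.2800) / (5) = -1.7120
  q = (-5 - (2)·-1.7120) / (4) = -0.3940

(-1.7120, -0.3940)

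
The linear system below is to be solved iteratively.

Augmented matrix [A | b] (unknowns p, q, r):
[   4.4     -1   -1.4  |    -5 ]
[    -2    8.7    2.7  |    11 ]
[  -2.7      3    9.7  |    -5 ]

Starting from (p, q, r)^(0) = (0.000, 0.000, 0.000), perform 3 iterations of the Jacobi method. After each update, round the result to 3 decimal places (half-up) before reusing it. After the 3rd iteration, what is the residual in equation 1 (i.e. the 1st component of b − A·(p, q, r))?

0.340

Iteration 1:
  p = (-5 - (-1)·0.000 - (-1.4)·0.000) / (4.4) = -1.136
  q = (11 - (-2)·0.000 - (2.7)·0.000) / (8.7) = 1.264
  r = (-5 - (-2.7)·0.000 - (3)·0.000) / (9.7) = -0.515
Iteration 2:
  p = (-5 - (-1)·1.264 - (-1.4)·-0.515) / (4.4) = -1.013
  q = (11 - (-2)·-1.136 - (2.7)·-0.515) / (8.7) = 1.163
  r = (-5 - (-2.7)·-1.136 - (3)·1.264) / (9.7) = -1.223
Iteration 3:
  p = (-5 - (-1)·1.163 - (-1.4)·-1.223) / (4.4) = -1.261
  q = (11 - (-2)·-1.013 - (2.7)·-1.223) / (8.7) = 1.411
  r = (-5 - (-2.7)·-1.013 - (3)·1.163) / (9.7) = -1.157
Residual b − A·x = (0.340, -0.674, -1.415)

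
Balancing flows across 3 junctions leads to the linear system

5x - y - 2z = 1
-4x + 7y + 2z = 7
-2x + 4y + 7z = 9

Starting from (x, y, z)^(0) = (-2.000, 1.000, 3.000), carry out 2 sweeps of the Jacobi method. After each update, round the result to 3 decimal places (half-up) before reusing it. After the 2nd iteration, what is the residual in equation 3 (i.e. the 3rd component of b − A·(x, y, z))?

-14.576

Iteration 1:
  x = (1 - (-1)·1.000 - (-2)·3.000) / (5) = 1.600
  y = (7 - (-4)·-2.000 - (2)·3.000) / (7) = -1.000
  z = (9 - (-2)·-2.000 - (4)·1.000) / (7) = 0.143
Iteration 2:
  x = (1 - (-1)·-1.000 - (-2)·0.143) / (5) = 0.057
  y = (7 - (-4)·1.600 - (2)·0.143) / (7) = 1.873
  z = (9 - (-2)·1.600 - (4)·-1.000) / (7) = 2.314
Residual b − A·x = (7.216, -10.511, -14.576)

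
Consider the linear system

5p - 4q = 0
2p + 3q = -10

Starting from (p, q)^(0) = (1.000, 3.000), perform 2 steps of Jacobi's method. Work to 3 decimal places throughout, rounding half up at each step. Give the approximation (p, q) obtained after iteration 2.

Iteration 1:
  p = (0 - (-4)·3.000) / (5) = 2.400
  q = (-10 - (2)·1.000) / (3) = -4.000
Iteration 2:
  p = (0 - (-4)·-4.000) / (5) = -3.200
  q = (-10 - (2)·2.400) / (3) = -4.933

(-3.200, -4.933)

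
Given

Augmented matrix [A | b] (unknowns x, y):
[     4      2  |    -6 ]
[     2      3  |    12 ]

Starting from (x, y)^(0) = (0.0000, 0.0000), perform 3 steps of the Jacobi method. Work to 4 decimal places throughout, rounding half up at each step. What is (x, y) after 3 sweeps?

(-4.0000, 6.3333)

Iteration 1:
  x = (-6 - (2)·0.0000) / (4) = -1.5000
  y = (12 - (2)·0.0000) / (3) = 4.0000
Iteration 2:
  x = (-6 - (2)·4.0000) / (4) = -3.5000
  y = (12 - (2)·-1.5000) / (3) = 5.0000
Iteration 3:
  x = (-6 - (2)·5.0000) / (4) = -4.0000
  y = (12 - (2)·-3.5000) / (3) = 6.3333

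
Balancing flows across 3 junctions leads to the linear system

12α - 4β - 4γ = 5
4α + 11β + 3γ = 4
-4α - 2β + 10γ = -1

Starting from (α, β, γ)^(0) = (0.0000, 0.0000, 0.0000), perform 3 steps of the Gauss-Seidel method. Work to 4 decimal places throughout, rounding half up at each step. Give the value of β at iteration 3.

Iteration 1:
  α = (5 - (-4)·0.0000 - (-4)·0.0000) / (12) = 0.4167
  β = (4 - (4)·0.4167 - (3)·0.0000) / (11) = 0.2121
  γ = (-1 - (-4)·0.4167 - (-2)·0.2121) / (10) = 0.1091
Iteration 2:
  α = (5 - (-4)·0.2121 - (-4)·0.1091) / (12) = 0.5237
  β = (4 - (4)·0.5237 - (3)·0.1091) / (11) = 0.1434
  γ = (-1 - (-4)·0.5237 - (-2)·0.1434) / (10) = 0.1382
Iteration 3:
  α = (5 - (-4)·0.1434 - (-4)·0.1382) / (12) = 0.5105
  β = (4 - (4)·0.5105 - (3)·0.1382) / (11) = 0.1403
  γ = (-1 - (-4)·0.5105 - (-2)·0.1403) / (10) = 0.1323

0.1403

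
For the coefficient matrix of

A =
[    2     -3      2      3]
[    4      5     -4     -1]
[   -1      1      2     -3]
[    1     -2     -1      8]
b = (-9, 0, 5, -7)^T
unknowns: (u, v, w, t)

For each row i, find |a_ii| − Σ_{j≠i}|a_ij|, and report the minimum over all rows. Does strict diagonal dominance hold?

-6

row 1: |2| − (3+2+3) = -6
row 2: |5| − (4+4+1) = -4
row 3: |2| − (1+1+3) = -3
row 4: |8| − (1+2+1) = 4
minimum over rows = -6 → not strictly diagonally dominant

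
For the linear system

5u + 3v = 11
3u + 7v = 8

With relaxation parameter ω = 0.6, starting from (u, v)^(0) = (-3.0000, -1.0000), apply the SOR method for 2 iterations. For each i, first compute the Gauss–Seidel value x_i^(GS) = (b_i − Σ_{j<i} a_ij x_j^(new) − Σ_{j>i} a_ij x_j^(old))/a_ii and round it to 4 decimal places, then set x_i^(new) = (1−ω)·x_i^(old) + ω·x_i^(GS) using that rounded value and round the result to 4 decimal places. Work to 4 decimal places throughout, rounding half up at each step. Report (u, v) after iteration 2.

Iteration 1:
  u: GS value = (11 - (3)·-1.0000) / (5) = 2.8000;  u ← (1−ω)·-3.0000 + ω·2.8000 = 0.4800
  v: GS value = (8 - (3)·0.4800) / (7) = 0.9371;  v ← (1−ω)·-1.0000 + ω·0.9371 = 0.1623
Iteration 2:
  u: GS value = (11 - (3)·0.1623) / (5) = 2.1026;  u ← (1−ω)·0.4800 + ω·2.1026 = 1.4536
  v: GS value = (8 - (3)·1.4536) / (7) = 0.5199;  v ← (1−ω)·0.1623 + ω·0.5199 = 0.3769

(1.4536, 0.3769)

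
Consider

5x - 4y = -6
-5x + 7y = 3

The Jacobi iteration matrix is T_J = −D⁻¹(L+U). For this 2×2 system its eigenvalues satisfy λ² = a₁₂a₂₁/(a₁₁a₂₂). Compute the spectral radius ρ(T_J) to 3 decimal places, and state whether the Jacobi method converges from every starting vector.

a₁₂a₂₁/(a₁₁a₂₂) = (-4)·(-5) / ((5)·(7)) = 0.571429
ρ = √|0.571429| = √0.571429 = 0.756
ρ < 1, so Jacobi converges

0.756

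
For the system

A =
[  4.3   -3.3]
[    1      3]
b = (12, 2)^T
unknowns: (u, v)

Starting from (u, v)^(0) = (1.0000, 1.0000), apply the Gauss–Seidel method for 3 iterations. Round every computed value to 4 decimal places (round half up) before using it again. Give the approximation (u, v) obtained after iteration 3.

Iteration 1:
  u = (12 - (-3.3)·1.0000) / (4.3) = 3.5581
  v = (2 - (1)·3.5581) / (3) = -0.5194
Iteration 2:
  u = (12 - (-3.3)·-0.5194) / (4.3) = 2.3921
  v = (2 - (1)·2.3921) / (3) = -0.1307
Iteration 3:
  u = (12 - (-3.3)·-0.1307) / (4.3) = 2.6904
  v = (2 - (1)·2.6904) / (3) = -0.2301

(2.6904, -0.2301)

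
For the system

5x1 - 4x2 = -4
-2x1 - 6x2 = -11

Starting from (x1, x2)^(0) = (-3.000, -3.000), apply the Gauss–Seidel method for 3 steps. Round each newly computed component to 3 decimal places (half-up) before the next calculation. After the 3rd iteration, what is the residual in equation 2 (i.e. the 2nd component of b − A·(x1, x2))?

Iteration 1:
  x1 = (-4 - (-4)·-3.000) / (5) = -3.200
  x2 = (-11 - (-2)·-3.200) / (-6) = 2.900
Iteration 2:
  x1 = (-4 - (-4)·2.900) / (5) = 1.520
  x2 = (-11 - (-2)·1.520) / (-6) = 1.327
Iteration 3:
  x1 = (-4 - (-4)·1.327) / (5) = 0.262
  x2 = (-11 - (-2)·0.262) / (-6) = 1.746
Residual b − A·x = (1.674, 0.000)

0.000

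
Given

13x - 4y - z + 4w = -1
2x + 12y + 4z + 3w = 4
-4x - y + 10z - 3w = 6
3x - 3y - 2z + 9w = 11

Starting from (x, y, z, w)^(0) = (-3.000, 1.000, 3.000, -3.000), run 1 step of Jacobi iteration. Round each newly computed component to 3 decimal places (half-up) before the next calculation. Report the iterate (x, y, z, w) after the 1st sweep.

(1.385, 0.583, -1.400, 3.222)

Iteration 1:
  x = (-1 - (-4)·1.000 - (-1)·3.000 - (4)·-3.000) / (13) = 1.385
  y = (4 - (2)·-3.000 - (4)·3.000 - (3)·-3.000) / (12) = 0.583
  z = (6 - (-4)·-3.000 - (-1)·1.000 - (-3)·-3.000) / (10) = -1.400
  w = (11 - (3)·-3.000 - (-3)·1.000 - (-2)·3.000) / (9) = 3.222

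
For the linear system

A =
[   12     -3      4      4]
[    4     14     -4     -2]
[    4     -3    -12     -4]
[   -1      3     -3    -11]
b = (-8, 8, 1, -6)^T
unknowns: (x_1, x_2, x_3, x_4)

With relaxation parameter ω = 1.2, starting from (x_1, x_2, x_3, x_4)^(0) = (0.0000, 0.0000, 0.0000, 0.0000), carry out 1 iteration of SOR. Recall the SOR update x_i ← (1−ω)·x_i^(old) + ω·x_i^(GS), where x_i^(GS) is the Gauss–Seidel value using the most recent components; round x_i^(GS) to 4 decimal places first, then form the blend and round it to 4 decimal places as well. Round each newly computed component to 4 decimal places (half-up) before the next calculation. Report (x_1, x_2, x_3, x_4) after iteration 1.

(-0.8000, 0.9600, -0.7080, 1.2877)

Iteration 1:
  x_1: GS value = (-8 - (-3)·0.0000 - (4)·0.0000 - (4)·0.0000) / (12) = -0.6667;  x_1 ← (1−ω)·0.0000 + ω·-0.6667 = -0.8000
  x_2: GS value = (8 - (4)·-0.8000 - (-4)·0.0000 - (-2)·0.0000) / (14) = 0.8000;  x_2 ← (1−ω)·0.0000 + ω·0.8000 = 0.9600
  x_3: GS value = (1 - (4)·-0.8000 - (-3)·0.9600 - (-4)·0.0000) / (-12) = -0.5900;  x_3 ← (1−ω)·0.0000 + ω·-0.5900 = -0.7080
  x_4: GS value = (-6 - (-1)·-0.8000 - (3)·0.9600 - (-3)·-0.7080) / (-11) = 1.0731;  x_4 ← (1−ω)·0.0000 + ω·1.0731 = 1.2877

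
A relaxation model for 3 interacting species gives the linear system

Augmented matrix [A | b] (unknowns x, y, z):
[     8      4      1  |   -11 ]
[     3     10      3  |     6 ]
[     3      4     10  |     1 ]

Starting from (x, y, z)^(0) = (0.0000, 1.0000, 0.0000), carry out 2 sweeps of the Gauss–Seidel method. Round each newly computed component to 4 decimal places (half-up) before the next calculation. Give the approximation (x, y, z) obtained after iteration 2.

(-1.9809, 1.1350, 0.2403)

Iteration 1:
  x = (-11 - (4)·1.0000 - (1)·0.0000) / (8) = -1.8750
  y = (6 - (3)·-1.8750 - (3)·0.0000) / (10) = 1.1625
  z = (1 - (3)·-1.8750 - (4)·1.1625) / (10) = 0.1975
Iteration 2:
  x = (-11 - (4)·1.1625 - (1)·0.1975) / (8) = -1.9809
  y = (6 - (3)·-1.9809 - (3)·0.1975) / (10) = 1.1350
  z = (1 - (3)·-1.9809 - (4)·1.1350) / (10) = 0.2403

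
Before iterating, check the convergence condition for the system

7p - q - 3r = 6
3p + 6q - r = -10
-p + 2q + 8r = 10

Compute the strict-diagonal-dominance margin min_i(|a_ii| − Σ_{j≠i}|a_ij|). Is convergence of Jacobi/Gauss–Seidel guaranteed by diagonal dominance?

row 1: |7| − (1+3) = 3
row 2: |6| − (3+1) = 2
row 3: |8| − (1+2) = 5
minimum over rows = 2 → strictly diagonally dominant (convergence guaranteed)

2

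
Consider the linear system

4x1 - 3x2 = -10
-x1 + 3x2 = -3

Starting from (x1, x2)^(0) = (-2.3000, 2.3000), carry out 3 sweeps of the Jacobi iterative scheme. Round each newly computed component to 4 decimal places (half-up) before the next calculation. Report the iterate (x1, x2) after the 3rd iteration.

(-3.4437, -2.2750)

Iteration 1:
  x1 = (-10 - (-3)·2.3000) / (4) = -0.7750
  x2 = (-3 - (-1)·-2.3000) / (3) = -1.7667
Iteration 2:
  x1 = (-10 - (-3)·-1.7667) / (4) = -3.8250
  x2 = (-3 - (-1)·-0.7750) / (3) = -1.2583
Iteration 3:
  x1 = (-10 - (-3)·-1.2583) / (4) = -3.4437
  x2 = (-3 - (-1)·-3.8250) / (3) = -2.2750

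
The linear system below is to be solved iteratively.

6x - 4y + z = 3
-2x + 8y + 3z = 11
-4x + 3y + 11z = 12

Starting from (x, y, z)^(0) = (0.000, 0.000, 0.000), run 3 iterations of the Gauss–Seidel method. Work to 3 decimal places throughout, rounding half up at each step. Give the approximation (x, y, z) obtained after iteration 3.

Iteration 1:
  x = (3 - (-4)·0.000 - (1)·0.000) / (6) = 0.500
  y = (11 - (-2)·0.500 - (3)·0.000) / (8) = 1.500
  z = (12 - (-4)·0.500 - (3)·1.500) / (11) = 0.864
Iteration 2:
  x = (3 - (-4)·1.500 - (1)·0.864) / (6) = 1.356
  y = (11 - (-2)·1.356 - (3)·0.864) / (8) = 1.390
  z = (12 - (-4)·1.356 - (3)·1.390) / (11) = 1.205
Iteration 3:
  x = (3 - (-4)·1.390 - (1)·1.205) / (6) = 1.226
  y = (11 - (-2)·1.226 - (3)·1.205) / (8) = 1.230
  z = (12 - (-4)·1.226 - (3)·1.230) / (11) = 1.201

(1.226, 1.230, 1.201)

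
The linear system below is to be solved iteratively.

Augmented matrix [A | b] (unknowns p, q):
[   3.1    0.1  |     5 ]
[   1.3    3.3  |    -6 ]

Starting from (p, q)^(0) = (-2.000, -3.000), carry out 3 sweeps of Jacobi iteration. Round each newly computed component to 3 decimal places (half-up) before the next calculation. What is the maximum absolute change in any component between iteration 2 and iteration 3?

Iteration 1:
  p = (5 - (0.1)·-3.000) / (3.1) = 1.710
  q = (-6 - (1.3)·-2.000) / (3.3) = -1.030
Iteration 2:
  p = (5 - (0.1)·-1.030) / (3.1) = 1.646
  q = (-6 - (1.3)·1.710) / (3.3) = -2.492
Iteration 3:
  p = (5 - (0.1)·-2.492) / (3.1) = 1.693
  q = (-6 - (1.3)·1.646) / (3.3) = -2.467
Change: (0.047, 0.025) → max |·| = 0.047

0.047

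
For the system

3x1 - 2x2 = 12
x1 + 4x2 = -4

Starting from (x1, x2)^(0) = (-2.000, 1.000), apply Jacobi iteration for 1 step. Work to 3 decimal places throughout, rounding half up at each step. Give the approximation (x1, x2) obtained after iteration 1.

(4.667, -0.500)

Iteration 1:
  x1 = (12 - (-2)·1.000) / (3) = 4.667
  x2 = (-4 - (1)·-2.000) / (4) = -0.500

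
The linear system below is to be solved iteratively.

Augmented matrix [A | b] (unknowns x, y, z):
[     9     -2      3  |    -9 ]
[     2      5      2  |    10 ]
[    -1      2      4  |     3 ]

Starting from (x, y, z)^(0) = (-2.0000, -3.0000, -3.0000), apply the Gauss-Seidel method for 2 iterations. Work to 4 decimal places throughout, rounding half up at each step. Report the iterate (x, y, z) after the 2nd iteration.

Iteration 1:
  x = (-9 - (-2)·-3.0000 - (3)·-3.0000) / (9) = -0.6667
  y = (10 - (2)·-0.6667 - (2)·-3.0000) / (5) = 3.4667
  z = (3 - (-1)·-0.6667 - (2)·3.4667) / (4) = -1.1500
Iteration 2:
  x = (-9 - (-2)·3.4667 - (3)·-1.1500) / (9) = 0.1537
  y = (10 - (2)·0.1537 - (2)·-1.1500) / (5) = 2.3985
  z = (3 - (-1)·0.1537 - (2)·2.3985) / (4) = -0.4108

(0.1537, 2.3985, -0.4108)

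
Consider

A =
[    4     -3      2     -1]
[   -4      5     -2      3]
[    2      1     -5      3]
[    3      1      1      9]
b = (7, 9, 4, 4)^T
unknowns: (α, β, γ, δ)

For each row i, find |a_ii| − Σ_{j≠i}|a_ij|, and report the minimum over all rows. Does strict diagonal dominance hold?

-4

row 1: |4| − (3+2+1) = -2
row 2: |5| − (4+2+3) = -4
row 3: |-5| − (2+1+3) = -1
row 4: |9| − (3+1+1) = 4
minimum over rows = -4 → not strictly diagonally dominant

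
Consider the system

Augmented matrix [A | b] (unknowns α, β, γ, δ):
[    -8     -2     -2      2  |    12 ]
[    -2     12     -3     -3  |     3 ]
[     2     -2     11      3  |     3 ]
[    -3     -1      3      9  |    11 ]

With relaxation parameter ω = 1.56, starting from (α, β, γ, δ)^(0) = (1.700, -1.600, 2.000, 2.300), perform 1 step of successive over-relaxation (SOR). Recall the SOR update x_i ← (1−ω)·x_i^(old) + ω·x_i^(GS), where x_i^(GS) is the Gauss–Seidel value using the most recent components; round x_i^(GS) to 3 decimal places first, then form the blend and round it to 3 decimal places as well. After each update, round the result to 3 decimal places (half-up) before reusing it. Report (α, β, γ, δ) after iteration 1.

Iteration 1:
  α: GS value = (12 - (-2)·-1.600 - (-2)·2.000 - (2)·2.300) / (-8) = -1.025;  α ← (1−ω)·1.700 + ω·-1.025 = -2.551
  β: GS value = (3 - (-2)·-2.551 - (-3)·2.000 - (-3)·2.300) / (12) = 0.900;  β ← (1−ω)·-1.600 + ω·0.900 = 2.300
  γ: GS value = (3 - (2)·-2.551 - (-2)·2.300 - (3)·2.300) / (11) = 0.527;  γ ← (1−ω)·2.000 + ω·0.527 = -0.298
  δ: GS value = (11 - (-3)·-2.551 - (-1)·2.300 - (3)·-0.298) / (9) = 0.727;  δ ← (1−ω)·2.300 + ω·0.727 = -0.154

(-2.551, 2.300, -0.298, -0.154)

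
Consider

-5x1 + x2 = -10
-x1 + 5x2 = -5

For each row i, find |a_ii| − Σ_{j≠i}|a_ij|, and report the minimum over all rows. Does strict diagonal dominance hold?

row 1: |-5| − (1) = 4
row 2: |5| − (1) = 4
minimum over rows = 4 → strictly diagonally dominant (convergence guaranteed)

4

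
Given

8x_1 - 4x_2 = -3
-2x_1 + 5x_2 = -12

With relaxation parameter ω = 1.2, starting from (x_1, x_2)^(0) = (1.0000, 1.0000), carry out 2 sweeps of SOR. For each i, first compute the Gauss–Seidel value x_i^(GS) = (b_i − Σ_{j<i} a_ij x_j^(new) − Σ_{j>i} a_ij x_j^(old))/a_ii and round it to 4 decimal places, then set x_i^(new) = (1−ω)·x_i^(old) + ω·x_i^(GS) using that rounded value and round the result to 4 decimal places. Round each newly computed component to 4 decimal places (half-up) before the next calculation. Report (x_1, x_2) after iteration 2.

(-2.3024, -3.3644)

Iteration 1:
  x_1: GS value = (-3 - (-4)·1.0000) / (8) = 0.1250;  x_1 ← (1−ω)·1.0000 + ω·0.1250 = -0.0500
  x_2: GS value = (-12 - (-2)·-0.0500) / (5) = -2.4200;  x_2 ← (1−ω)·1.0000 + ω·-2.4200 = -3.1040
Iteration 2:
  x_1: GS value = (-3 - (-4)·-3.1040) / (8) = -1.9270;  x_1 ← (1−ω)·-0.0500 + ω·-1.9270 = -2.3024
  x_2: GS value = (-12 - (-2)·-2.3024) / (5) = -3.3210;  x_2 ← (1−ω)·-3.1040 + ω·-3.3210 = -3.3644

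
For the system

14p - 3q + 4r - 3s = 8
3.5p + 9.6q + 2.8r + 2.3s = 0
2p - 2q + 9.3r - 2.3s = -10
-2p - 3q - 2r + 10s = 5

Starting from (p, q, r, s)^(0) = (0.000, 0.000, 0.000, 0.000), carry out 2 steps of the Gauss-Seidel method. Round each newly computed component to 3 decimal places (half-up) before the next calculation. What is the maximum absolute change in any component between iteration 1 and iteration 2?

0.376

Iteration 1:
  p = (8 - (-3)·0.000 - (4)·0.000 - (-3)·0.000) / (14) = 0.571
  q = (0 - (3.5)·0.571 - (2.8)·0.000 - (2.3)·0.000) / (9.6) = -0.208
  r = (-10 - (2)·0.571 - (-2)·-0.208 - (-2.3)·0.000) / (9.3) = -1.243
  s = (5 - (-2)·0.571 - (-3)·-0.208 - (-2)·-1.243) / (10) = 0.303
Iteration 2:
  p = (8 - (-3)·-0.208 - (4)·-1.243 - (-3)·0.303) / (14) = 0.947
  q = (0 - (3.5)·0.947 - (2.8)·-1.243 - (2.3)·0.303) / (9.6) = -0.055
  r = (-10 - (2)·0.947 - (-2)·-0.055 - (-2.3)·0.303) / (9.3) = -1.216
  s = (5 - (-2)·0.947 - (-3)·-0.055 - (-2)·-1.216) / (10) = 0.430
Change: (0.376, 0.153, 0.027, 0.127) → max |·| = 0.376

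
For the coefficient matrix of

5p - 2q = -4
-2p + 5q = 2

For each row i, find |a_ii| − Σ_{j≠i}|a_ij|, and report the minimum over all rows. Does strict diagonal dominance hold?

row 1: |5| − (2) = 3
row 2: |5| − (2) = 3
minimum over rows = 3 → strictly diagonally dominant (convergence guaranteed)

3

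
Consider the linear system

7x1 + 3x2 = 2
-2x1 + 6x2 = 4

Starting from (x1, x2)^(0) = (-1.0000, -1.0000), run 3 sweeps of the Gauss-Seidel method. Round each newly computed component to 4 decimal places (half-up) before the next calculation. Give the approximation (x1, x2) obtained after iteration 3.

Iteration 1:
  x1 = (2 - (3)·-1.0000) / (7) = 0.7143
  x2 = (4 - (-2)·0.7143) / (6) = 0.9048
Iteration 2:
  x1 = (2 - (3)·0.9048) / (7) = -0.1021
  x2 = (4 - (-2)·-0.1021) / (6) = 0.6326
Iteration 3:
  x1 = (2 - (3)·0.6326) / (7) = 0.0146
  x2 = (4 - (-2)·0.0146) / (6) = 0.6715

(0.0146, 0.6715)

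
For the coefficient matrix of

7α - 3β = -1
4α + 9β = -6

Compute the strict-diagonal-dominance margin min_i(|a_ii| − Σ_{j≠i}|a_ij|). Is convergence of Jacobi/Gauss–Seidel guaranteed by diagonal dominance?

4

row 1: |7| − (3) = 4
row 2: |9| − (4) = 5
minimum over rows = 4 → strictly diagonally dominant (convergence guaranteed)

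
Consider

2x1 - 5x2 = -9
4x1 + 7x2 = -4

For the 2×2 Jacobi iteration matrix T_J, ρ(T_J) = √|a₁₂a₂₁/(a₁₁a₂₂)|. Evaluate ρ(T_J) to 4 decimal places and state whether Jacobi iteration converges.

1.1952

a₁₂a₂₁/(a₁₁a₂₂) = (-5)·(4) / ((2)·(7)) = -1.428571
ρ = √|-1.428571| = √1.428571 = 1.1952
ρ > 1, so Jacobi diverges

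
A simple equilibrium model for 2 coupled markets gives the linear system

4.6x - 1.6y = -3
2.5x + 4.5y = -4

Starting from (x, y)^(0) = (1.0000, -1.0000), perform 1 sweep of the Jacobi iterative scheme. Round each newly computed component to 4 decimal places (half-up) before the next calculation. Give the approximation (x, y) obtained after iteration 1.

(-1.0000, -1.4444)

Iteration 1:
  x = (-3 - (-1.6)·-1.0000) / (4.6) = -1.0000
  y = (-4 - (2.5)·1.0000) / (4.5) = -1.4444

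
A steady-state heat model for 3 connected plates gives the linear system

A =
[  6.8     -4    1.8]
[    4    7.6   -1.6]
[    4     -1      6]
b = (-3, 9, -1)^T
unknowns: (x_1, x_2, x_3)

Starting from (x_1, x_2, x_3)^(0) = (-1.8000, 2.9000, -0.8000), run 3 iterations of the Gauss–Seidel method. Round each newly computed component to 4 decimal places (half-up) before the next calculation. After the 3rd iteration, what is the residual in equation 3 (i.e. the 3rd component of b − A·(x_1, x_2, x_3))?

0.0002

Iteration 1:
  x_1 = (-3 - (-4)·2.9000 - (1.8)·-0.8000) / (6.8) = 1.4765
  x_2 = (9 - (4)·1.4765 - (-1.6)·-0.8000) / (7.6) = 0.2387
  x_3 = (-1 - (4)·1.4765 - (-1)·0.2387) / (6) = -1.1112
Iteration 2:
  x_1 = (-3 - (-4)·0.2387 - (1.8)·-1.1112) / (6.8) = -0.0066
  x_2 = (9 - (4)·-0.0066 - (-1.6)·-1.1112) / (7.6) = 0.9537
  x_3 = (-1 - (4)·-0.0066 - (-1)·0.9537) / (6) = -0.0033
Iteration 3:
  x_1 = (-3 - (-4)·0.9537 - (1.8)·-0.0033) / (6.8) = 0.1207
  x_2 = (9 - (4)·0.1207 - (-1.6)·-0.0033) / (7.6) = 1.1200
  x_3 = (-1 - (4)·0.1207 - (-1)·1.1200) / (6) = -0.0605
Residual b − A·x = (0.7681, -0.0916, 0.0002)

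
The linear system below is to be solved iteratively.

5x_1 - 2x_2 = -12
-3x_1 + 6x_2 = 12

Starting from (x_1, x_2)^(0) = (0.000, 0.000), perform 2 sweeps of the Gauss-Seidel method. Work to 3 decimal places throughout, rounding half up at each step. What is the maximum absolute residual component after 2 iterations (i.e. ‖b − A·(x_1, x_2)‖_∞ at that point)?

Iteration 1:
  x_1 = (-12 - (-2)·0.000) / (5) = -2.400
  x_2 = (12 - (-3)·-2.400) / (6) = 0.800
Iteration 2:
  x_1 = (-12 - (-2)·0.800) / (5) = -2.080
  x_2 = (12 - (-3)·-2.080) / (6) = 0.960
Residual b − A·x = (0.320, 0.000); ∞-norm = 0.320

0.320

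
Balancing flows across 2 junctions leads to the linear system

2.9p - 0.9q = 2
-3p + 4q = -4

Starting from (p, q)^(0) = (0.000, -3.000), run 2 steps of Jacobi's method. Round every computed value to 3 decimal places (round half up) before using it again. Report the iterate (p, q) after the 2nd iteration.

Iteration 1:
  p = (2 - (-0.9)·-3.000) / (2.9) = -0.241
  q = (-4 - (-3)·0.000) / (4) = -1.000
Iteration 2:
  p = (2 - (-0.9)·-1.000) / (2.9) = 0.379
  q = (-4 - (-3)·-0.241) / (4) = -1.181

(0.379, -1.181)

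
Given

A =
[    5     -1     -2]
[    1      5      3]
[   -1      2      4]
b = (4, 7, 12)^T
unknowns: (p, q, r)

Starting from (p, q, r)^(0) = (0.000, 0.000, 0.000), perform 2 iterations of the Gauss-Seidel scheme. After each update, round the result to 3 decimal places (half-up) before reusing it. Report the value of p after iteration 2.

Iteration 1:
  p = (4 - (-1)·0.000 - (-2)·0.000) / (5) = 0.800
  q = (7 - (1)·0.800 - (3)·0.000) / (5) = 1.240
  r = (12 - (-1)·0.800 - (2)·1.240) / (4) = 2.580
Iteration 2:
  p = (4 - (-1)·1.240 - (-2)·2.580) / (5) = 2.080
  q = (7 - (1)·2.080 - (3)·2.580) / (5) = -0.564
  r = (12 - (-1)·2.080 - (2)·-0.564) / (4) = 3.802

2.080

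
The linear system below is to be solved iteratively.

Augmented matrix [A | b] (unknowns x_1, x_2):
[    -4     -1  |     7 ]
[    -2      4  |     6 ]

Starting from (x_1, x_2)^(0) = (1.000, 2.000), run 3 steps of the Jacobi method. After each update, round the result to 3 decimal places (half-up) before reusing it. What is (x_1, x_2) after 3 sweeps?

Iteration 1:
  x_1 = (7 - (-1)·2.000) / (-4) = -2.250
  x_2 = (6 - (-2)·1.000) / (4) = 2.000
Iteration 2:
  x_1 = (7 - (-1)·2.000) / (-4) = -2.250
  x_2 = (6 - (-2)·-2.250) / (4) = 0.375
Iteration 3:
  x_1 = (7 - (-1)·0.375) / (-4) = -1.844
  x_2 = (6 - (-2)·-2.250) / (4) = 0.375

(-1.844, 0.375)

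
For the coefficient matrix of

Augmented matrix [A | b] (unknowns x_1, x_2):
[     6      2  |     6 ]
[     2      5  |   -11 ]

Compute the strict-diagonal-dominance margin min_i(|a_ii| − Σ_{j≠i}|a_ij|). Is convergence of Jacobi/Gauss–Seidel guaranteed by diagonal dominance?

3

row 1: |6| − (2) = 4
row 2: |5| − (2) = 3
minimum over rows = 3 → strictly diagonally dominant (convergence guaranteed)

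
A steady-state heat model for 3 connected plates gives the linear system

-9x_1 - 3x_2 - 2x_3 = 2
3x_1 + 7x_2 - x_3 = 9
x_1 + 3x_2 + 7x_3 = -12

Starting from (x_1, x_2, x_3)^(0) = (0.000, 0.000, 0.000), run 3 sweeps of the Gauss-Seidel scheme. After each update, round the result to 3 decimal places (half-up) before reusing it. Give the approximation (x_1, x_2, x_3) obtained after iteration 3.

(-0.094, 1.021, -2.138)

Iteration 1:
  x_1 = (2 - (-3)·0.000 - (-2)·0.000) / (-9) = -0.222
  x_2 = (9 - (3)·-0.222 - (-1)·0.000) / (7) = 1.381
  x_3 = (-12 - (1)·-0.222 - (3)·1.381) / (7) = -2.274
Iteration 2:
  x_1 = (2 - (-3)·1.381 - (-2)·-2.274) / (-9) = -0.177
  x_2 = (9 - (3)·-0.177 - (-1)·-2.274) / (7) = 1.037
  x_3 = (-12 - (1)·-0.177 - (3)·1.037) / (7) = -2.133
Iteration 3:
  x_1 = (2 - (-3)·1.037 - (-2)·-2.133) / (-9) = -0.094
  x_2 = (9 - (3)·-0.094 - (-1)·-2.133) / (7) = 1.021
  x_3 = (-12 - (1)·-0.094 - (3)·1.021) / (7) = -2.138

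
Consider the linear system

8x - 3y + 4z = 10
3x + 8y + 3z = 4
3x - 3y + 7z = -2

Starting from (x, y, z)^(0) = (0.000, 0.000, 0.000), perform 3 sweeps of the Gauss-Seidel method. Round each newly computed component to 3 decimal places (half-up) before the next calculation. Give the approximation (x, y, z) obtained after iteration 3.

Iteration 1:
  x = (10 - (-3)·0.000 - (4)·0.000) / (8) = 1.250
  y = (4 - (3)·1.250 - (3)·0.000) / (8) = 0.031
  z = (-2 - (3)·1.250 - (-3)·0.031) / (7) = -0.808
Iteration 2:
  x = (10 - (-3)·0.031 - (4)·-0.808) / (8) = 1.666
  y = (4 - (3)·1.666 - (3)·-0.808) / (8) = 0.178
  z = (-2 - (3)·1.666 - (-3)·0.178) / (7) = -0.923
Iteration 3:
  x = (10 - (-3)·0.178 - (4)·-0.923) / (8) = 1.778
  y = (4 - (3)·1.778 - (3)·-0.923) / (8) = 0.179
  z = (-2 - (3)·1.778 - (-3)·0.179) / (7) = -0.971

(1.778, 0.179, -0.971)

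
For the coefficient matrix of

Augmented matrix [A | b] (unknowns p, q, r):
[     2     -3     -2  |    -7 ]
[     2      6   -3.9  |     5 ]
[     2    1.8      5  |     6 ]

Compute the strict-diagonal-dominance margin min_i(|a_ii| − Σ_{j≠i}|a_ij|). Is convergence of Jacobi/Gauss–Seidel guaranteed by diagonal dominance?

-3

row 1: |2| − (3+2) = -3
row 2: |6| − (2+3.9) = 0.1
row 3: |5| − (2+1.8) = 1.2
minimum over rows = -3 → not strictly diagonally dominant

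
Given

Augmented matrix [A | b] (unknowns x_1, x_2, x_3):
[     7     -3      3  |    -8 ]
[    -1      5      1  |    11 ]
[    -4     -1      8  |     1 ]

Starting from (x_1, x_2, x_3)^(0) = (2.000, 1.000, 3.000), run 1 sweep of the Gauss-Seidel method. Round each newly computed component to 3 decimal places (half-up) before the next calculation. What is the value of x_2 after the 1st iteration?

Iteration 1:
  x_1 = (-8 - (-3)·1.000 - (3)·3.000) / (7) = -2.000
  x_2 = (11 - (-1)·-2.000 - (1)·3.000) / (5) = 1.200
  x_3 = (1 - (-4)·-2.000 - (-1)·1.200) / (8) = -0.725

1.200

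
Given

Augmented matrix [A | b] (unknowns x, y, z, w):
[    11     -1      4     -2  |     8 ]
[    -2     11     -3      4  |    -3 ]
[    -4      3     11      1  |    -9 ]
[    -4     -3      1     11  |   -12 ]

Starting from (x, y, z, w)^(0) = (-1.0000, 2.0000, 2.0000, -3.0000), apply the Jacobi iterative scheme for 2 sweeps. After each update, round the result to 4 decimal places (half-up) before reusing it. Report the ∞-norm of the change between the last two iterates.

Iteration 1:
  x = (8 - (-1)·2.0000 - (4)·2.0000 - (-2)·-3.0000) / (11) = -0.3636
  y = (-3 - (-2)·-1.0000 - (-3)·2.0000 - (4)·-3.0000) / (11) = 1.1818
  z = (-9 - (-4)·-1.0000 - (3)·2.0000 - (1)·-3.0000) / (11) = -1.4545
  w = (-12 - (-4)·-1.0000 - (-3)·2.0000 - (1)·2.0000) / (11) = -1.0909
Iteration 2:
  x = (8 - (-1)·1.1818 - (4)·-1.4545 - (-2)·-1.0909) / (11) = 1.1653
  y = (-3 - (-2)·-0.3636 - (-3)·-1.4545 - (4)·-1.0909) / (11) = -0.3388
  z = (-9 - (-4)·-0.3636 - (3)·1.1818 - (1)·-1.0909) / (11) = -1.1735
  w = (-12 - (-4)·-0.3636 - (-3)·1.1818 - (1)·-1.4545) / (11) = -0.7686
Change: (1.5289, -1.5206, 0.2810, 0.3223) → max |·| = 1.5289

1.5289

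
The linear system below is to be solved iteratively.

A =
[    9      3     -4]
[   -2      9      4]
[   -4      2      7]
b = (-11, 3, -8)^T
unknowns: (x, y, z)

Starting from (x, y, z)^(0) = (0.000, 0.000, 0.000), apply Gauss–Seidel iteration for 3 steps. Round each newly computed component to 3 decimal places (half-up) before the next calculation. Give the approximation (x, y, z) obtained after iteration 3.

(-2.578, 0.883, -2.868)

Iteration 1:
  x = (-11 - (3)·0.000 - (-4)·0.000) / (9) = -1.222
  y = (3 - (-2)·-1.222 - (4)·0.000) / (9) = 0.062
  z = (-8 - (-4)·-1.222 - (2)·0.062) / (7) = -1.859
Iteration 2:
  x = (-11 - (3)·0.062 - (-4)·-1.859) / (9) = -2.069
  y = (3 - (-2)·-2.069 - (4)·-1.859) / (9) = 0.700
  z = (-8 - (-4)·-2.069 - (2)·0.700) / (7) = -2.525
Iteration 3:
  x = (-11 - (3)·0.700 - (-4)·-2.525) / (9) = -2.578
  y = (3 - (-2)·-2.578 - (4)·-2.525) / (9) = 0.883
  z = (-8 - (-4)·-2.578 - (2)·0.883) / (7) = -2.868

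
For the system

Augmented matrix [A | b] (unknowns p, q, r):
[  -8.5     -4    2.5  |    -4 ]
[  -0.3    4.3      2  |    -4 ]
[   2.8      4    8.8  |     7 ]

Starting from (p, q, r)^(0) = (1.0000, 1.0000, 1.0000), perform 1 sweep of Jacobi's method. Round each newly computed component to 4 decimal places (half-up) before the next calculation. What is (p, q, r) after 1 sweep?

(0.2941, -1.3256, 0.0227)

Iteration 1:
  p = (-4 - (-4)·1.0000 - (2.5)·1.0000) / (-8.5) = 0.2941
  q = (-4 - (-0.3)·1.0000 - (2)·1.0000) / (4.3) = -1.3256
  r = (7 - (2.8)·1.0000 - (4)·1.0000) / (8.8) = 0.0227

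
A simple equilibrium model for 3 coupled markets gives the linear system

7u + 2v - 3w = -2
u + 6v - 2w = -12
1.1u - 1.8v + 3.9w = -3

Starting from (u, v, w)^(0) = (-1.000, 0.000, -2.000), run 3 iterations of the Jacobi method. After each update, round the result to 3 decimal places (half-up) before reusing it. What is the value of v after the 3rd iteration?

Iteration 1:
  u = (-2 - (2)·0.000 - (-3)·-2.000) / (7) = -1.143
  v = (-12 - (1)·-1.000 - (-2)·-2.000) / (6) = -2.500
  w = (-3 - (1.1)·-1.000 - (-1.8)·0.000) / (3.9) = -0.487
Iteration 2:
  u = (-2 - (2)·-2.500 - (-3)·-0.487) / (7) = 0.220
  v = (-12 - (1)·-1.143 - (-2)·-0.487) / (6) = -1.972
  w = (-3 - (1.1)·-1.143 - (-1.8)·-2.500) / (3.9) = -1.601
Iteration 3:
  u = (-2 - (2)·-1.972 - (-3)·-1.601) / (7) = -0.408
  v = (-12 - (1)·0.220 - (-2)·-1.601) / (6) = -2.570
  w = (-3 - (1.1)·0.220 - (-1.8)·-1.972) / (3.9) = -1.741

-2.570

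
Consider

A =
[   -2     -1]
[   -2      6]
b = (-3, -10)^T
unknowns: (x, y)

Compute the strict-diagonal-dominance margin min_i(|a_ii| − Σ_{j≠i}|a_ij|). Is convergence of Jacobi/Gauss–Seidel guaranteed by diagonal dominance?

row 1: |-2| − (1) = 1
row 2: |6| − (2) = 4
minimum over rows = 1 → strictly diagonally dominant (convergence guaranteed)

1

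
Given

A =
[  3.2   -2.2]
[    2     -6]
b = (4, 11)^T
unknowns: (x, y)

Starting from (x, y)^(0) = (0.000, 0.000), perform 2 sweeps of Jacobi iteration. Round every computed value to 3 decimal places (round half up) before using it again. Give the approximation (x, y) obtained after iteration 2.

Iteration 1:
  x = (4 - (-2.2)·0.000) / (3.2) = 1.250
  y = (11 - (2)·0.000) / (-6) = -1.833
Iteration 2:
  x = (4 - (-2.2)·-1.833) / (3.2) = -0.010
  y = (11 - (2)·1.250) / (-6) = -1.417

(-0.010, -1.417)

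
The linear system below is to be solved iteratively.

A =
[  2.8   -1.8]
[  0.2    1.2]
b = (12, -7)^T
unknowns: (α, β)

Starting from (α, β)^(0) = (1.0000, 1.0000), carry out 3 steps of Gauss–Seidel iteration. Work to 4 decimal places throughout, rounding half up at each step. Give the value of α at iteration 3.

0.5349

Iteration 1:
  α = (12 - (-1.8)·1.0000) / (2.8) = 4.9286
  β = (-7 - (0.2)·4.9286) / (1.2) = -6.6548
Iteration 2:
  α = (12 - (-1.8)·-6.6548) / (2.8) = 0.0076
  β = (-7 - (0.2)·0.0076) / (1.2) = -5.8346
Iteration 3:
  α = (12 - (-1.8)·-5.8346) / (2.8) = 0.5349
  β = (-7 - (0.2)·0.5349) / (1.2) = -5.9225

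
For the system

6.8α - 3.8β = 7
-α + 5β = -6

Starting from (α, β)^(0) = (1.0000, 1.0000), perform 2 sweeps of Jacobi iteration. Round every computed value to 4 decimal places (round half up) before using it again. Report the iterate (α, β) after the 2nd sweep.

(0.4706, -0.8824)

Iteration 1:
  α = (7 - (-3.8)·1.0000) / (6.8) = 1.5882
  β = (-6 - (-1)·1.0000) / (5) = -1.0000
Iteration 2:
  α = (7 - (-3.8)·-1.0000) / (6.8) = 0.4706
  β = (-6 - (-1)·1.5882) / (5) = -0.8824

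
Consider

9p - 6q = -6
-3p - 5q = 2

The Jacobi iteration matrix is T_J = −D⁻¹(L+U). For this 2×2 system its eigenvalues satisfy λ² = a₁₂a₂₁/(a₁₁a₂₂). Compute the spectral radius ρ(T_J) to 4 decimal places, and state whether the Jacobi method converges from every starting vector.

0.6325

a₁₂a₂₁/(a₁₁a₂₂) = (-6)·(-3) / ((9)·(-5)) = -0.400000
ρ = √|-0.400000| = √0.400000 = 0.6325
ρ < 1, so Jacobi converges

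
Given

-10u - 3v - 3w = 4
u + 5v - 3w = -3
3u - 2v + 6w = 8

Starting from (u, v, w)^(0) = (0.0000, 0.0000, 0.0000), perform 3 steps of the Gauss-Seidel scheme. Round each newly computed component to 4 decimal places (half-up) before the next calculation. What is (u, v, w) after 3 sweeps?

Iteration 1:
  u = (4 - (-3)·0.0000 - (-3)·0.0000) / (-10) = -0.4000
  v = (-3 - (1)·-0.4000 - (-3)·0.0000) / (5) = -0.5200
  w = (8 - (3)·-0.4000 - (-2)·-0.5200) / (6) = 1.3600
Iteration 2:
  u = (4 - (-3)·-0.5200 - (-3)·1.3600) / (-10) = -0.6520
  v = (-3 - (1)·-0.6520 - (-3)·1.3600) / (5) = 0.3464
  w = (8 - (3)·-0.6520 - (-2)·0.3464) / (6) = 1.7748
Iteration 3:
  u = (4 - (-3)·0.3464 - (-3)·1.7748) / (-10) = -1.0364
  v = (-3 - (1)·-1.0364 - (-3)·1.7748) / (5) = 0.6722
  w = (8 - (3)·-1.0364 - (-2)·0.6722) / (6) = 2.0756

(-1.0364, 0.6722, 2.0756)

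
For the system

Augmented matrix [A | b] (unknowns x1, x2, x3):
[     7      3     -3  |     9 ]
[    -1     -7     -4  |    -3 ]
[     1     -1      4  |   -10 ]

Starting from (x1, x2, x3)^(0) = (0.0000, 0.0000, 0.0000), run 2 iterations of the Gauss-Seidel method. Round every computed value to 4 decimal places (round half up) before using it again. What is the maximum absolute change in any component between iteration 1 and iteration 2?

Iteration 1:
  x1 = (9 - (3)·0.0000 - (-3)·0.0000) / (7) = 1.2857
  x2 = (-3 - (-1)·1.2857 - (-4)·0.0000) / (-7) = 0.2449
  x3 = (-10 - (1)·1.2857 - (-1)·0.2449) / (4) = -2.7602
Iteration 2:
  x1 = (9 - (3)·0.2449 - (-3)·-2.7602) / (7) = -0.0022
  x2 = (-3 - (-1)·-0.0022 - (-4)·-2.7602) / (-7) = 2.0061
  x3 = (-10 - (1)·-0.0022 - (-1)·2.0061) / (4) = -1.9979
Change: (-1.2879, 1.7612, 0.7623) → max |·| = 1.7612

1.7612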